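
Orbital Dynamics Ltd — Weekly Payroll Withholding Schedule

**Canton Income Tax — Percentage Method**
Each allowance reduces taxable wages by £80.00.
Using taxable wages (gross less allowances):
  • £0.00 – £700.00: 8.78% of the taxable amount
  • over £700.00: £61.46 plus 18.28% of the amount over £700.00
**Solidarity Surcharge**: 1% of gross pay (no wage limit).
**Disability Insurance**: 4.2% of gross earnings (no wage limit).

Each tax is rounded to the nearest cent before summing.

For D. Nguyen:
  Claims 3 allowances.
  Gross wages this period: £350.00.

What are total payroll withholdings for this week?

£27.86

Canton Income Tax: taxable = £350.00 − 3×£80.00 = £110.00
  8.78% × £110.00 = £9.66
Solidarity Surcharge: 1% × £350.00 = £3.50
Disability Insurance: 4.2% × £350.00 = £14.70
Total: £9.66 + £3.50 + £14.70 = £27.86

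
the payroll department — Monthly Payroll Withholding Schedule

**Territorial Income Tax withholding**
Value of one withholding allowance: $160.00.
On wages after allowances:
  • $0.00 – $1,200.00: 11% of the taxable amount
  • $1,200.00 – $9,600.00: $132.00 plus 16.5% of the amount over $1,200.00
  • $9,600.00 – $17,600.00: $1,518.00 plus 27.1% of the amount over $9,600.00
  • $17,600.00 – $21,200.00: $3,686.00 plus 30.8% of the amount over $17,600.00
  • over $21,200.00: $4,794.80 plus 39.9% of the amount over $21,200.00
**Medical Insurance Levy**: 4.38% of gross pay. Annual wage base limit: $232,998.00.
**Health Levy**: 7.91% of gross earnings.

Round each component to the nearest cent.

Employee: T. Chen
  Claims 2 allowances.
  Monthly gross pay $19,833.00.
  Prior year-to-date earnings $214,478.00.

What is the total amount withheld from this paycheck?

Territorial Income Tax: taxable = $19,833.00 − 2×$160.00 = $19,513.00
  $3,686.00 + 30.8% × ($19,513.00 − $17,600.00) = $3,686.00 + 30.8% × $1,913.00 = $4,275.20
Medical Insurance Levy: cap $232,998.00 − YTD $214,478.00 = $18,520.00 subject; 4.38% × $18,520.00 = $811.18
Health Levy: 7.91% × $19,833.00 = $1,568.79
Total: $4,275.20 + $811.18 + $1,568.79 = $6,655.17

$6,655.17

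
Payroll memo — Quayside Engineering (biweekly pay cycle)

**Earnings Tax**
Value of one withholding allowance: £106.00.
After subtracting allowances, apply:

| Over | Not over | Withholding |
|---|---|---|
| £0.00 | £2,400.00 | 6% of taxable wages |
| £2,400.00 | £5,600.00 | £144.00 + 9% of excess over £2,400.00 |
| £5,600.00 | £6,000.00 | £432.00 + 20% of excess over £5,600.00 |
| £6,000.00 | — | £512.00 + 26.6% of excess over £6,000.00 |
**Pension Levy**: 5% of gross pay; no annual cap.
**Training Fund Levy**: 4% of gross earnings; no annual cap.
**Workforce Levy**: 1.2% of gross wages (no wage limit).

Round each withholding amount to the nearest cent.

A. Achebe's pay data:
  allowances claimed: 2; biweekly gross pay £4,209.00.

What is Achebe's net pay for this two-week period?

Earnings Tax: taxable = £4,209.00 − 2×£106.00 = £3,997.00
  £144.00 + 9% × (£3,997.00 − £2,400.00) = £144.00 + 9% × £1,597.00 = £287.73
Pension Levy: 5% × £4,209.00 = £210.45
Training Fund Levy: 4% × £4,209.00 = £168.36
Workforce Levy: 1.2% × £4,209.00 = £50.51
Total withheld: £287.73 + £210.45 + £168.36 + £50.51 = £717.05
Net pay: £4,209.00 − £717.05 = £3,491.95

£3,491.95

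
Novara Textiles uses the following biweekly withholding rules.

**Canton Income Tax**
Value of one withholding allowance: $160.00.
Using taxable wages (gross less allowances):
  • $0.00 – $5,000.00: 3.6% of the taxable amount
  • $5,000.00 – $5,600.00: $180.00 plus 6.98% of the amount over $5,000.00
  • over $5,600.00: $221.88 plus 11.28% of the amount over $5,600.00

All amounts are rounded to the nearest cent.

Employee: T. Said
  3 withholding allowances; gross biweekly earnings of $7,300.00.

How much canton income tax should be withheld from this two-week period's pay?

Canton Income Tax: taxable = $7,300.00 − 3×$160.00 = $6,820.00
  $221.88 + 11.28% × ($6,820.00 − $5,600.00) = $221.88 + 11.28% × $1,220.00 = $359.50

$359.50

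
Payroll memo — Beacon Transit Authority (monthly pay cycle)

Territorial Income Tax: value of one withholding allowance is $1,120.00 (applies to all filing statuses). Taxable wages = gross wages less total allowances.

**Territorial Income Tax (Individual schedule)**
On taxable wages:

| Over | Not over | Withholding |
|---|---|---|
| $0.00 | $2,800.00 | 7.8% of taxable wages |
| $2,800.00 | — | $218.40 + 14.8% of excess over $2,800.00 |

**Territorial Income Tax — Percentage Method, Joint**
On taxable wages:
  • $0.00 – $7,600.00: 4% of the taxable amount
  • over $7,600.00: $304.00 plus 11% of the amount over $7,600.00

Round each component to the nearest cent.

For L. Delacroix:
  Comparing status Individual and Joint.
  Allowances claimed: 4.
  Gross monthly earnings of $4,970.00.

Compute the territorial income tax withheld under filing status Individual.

Territorial Income Tax (Individual): taxable = $4,970.00 − 4×$1,120.00 = $490.00
  7.8% × $490.00 = $38.22

$38.22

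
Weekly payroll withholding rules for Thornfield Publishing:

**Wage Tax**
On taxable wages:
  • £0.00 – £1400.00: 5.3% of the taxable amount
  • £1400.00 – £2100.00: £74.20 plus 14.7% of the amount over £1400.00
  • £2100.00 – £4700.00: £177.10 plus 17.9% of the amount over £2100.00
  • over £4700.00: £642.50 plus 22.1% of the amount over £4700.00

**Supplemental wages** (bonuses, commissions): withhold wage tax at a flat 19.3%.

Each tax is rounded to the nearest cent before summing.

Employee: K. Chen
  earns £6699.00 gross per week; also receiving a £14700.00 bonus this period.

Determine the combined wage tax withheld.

Wage Tax: taxable = £6699.00
  £642.50 + 22.1% × (£6699.00 − £4700.00) = £642.50 + 22.1% × £1999.00 = £1084.28
Supplemental (19.3% flat on bonus): 19.3% × £14700.00 = £2837.10
Total wage tax: £1084.28 + £2837.10 = £3921.38

£3921.38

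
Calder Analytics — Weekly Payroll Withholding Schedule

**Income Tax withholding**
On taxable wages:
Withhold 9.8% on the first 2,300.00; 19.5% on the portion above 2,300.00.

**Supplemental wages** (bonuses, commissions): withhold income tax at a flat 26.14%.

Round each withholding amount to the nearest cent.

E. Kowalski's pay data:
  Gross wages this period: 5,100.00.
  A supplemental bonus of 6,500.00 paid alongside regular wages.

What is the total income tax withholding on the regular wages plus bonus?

2,470.50

Income Tax: taxable = 5,100.00
  225.40 + 19.5% × (5,100.00 − 2,300.00) = 225.40 + 19.5% × 2,800.00 = 771.40
Supplemental (26.14% flat on bonus): 26.14% × 6,500.00 = 1,699.10
Total income tax: 771.40 + 1,699.10 = 2,470.50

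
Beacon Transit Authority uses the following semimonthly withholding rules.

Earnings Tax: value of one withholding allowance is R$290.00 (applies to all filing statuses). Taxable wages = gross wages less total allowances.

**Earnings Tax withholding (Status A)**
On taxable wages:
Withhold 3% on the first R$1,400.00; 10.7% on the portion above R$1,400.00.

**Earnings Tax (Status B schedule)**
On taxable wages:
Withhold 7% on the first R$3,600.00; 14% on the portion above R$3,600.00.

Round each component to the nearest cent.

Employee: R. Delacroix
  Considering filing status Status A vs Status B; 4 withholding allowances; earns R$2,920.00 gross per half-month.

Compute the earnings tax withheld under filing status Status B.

R$123.20

Earnings Tax (Status B): taxable = R$2,920.00 − 4×R$290.00 = R$1,760.00
  7% × R$1,760.00 = R$123.20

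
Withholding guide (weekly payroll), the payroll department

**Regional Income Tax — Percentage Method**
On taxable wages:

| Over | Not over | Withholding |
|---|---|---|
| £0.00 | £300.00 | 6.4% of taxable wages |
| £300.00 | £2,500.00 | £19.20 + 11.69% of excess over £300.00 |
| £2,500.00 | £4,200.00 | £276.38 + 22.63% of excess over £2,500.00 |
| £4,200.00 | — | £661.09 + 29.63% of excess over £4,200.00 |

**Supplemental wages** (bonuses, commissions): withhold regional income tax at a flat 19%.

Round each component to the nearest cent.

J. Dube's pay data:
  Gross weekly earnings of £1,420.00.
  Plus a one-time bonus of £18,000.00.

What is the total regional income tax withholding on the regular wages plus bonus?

£3,570.13

Regional Income Tax: taxable = £1,420.00
  £19.20 + 11.69% × (£1,420.00 − £300.00) = £19.20 + 11.69% × £1,120.00 = £150.13
Supplemental (19% flat on bonus): 19% × £18,000.00 = £3,420.00
Total regional income tax: £150.13 + £3,420.00 = £3,570.13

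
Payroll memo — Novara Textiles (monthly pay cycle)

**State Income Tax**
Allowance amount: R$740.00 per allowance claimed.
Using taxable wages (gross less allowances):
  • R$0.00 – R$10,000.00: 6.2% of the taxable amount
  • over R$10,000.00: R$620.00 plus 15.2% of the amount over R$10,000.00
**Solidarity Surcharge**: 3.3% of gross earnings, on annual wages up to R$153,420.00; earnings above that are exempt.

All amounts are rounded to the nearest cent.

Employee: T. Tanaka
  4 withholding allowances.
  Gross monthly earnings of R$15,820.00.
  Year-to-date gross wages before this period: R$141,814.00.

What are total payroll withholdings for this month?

State Income Tax: taxable = R$15,820.00 − 4×R$740.00 = R$12,860.00
  R$620.00 + 15.2% × (R$12,860.00 − R$10,000.00) = R$620.00 + 15.2% × R$2,860.00 = R$1,054.72
Solidarity Surcharge: cap R$153,420.00 − YTD R$141,814.00 = R$11,606.00 subject; 3.3% × R$11,606.00 = R$383.00
Total: R$1,054.72 + R$383.00 = R$1,437.72

R$1,437.72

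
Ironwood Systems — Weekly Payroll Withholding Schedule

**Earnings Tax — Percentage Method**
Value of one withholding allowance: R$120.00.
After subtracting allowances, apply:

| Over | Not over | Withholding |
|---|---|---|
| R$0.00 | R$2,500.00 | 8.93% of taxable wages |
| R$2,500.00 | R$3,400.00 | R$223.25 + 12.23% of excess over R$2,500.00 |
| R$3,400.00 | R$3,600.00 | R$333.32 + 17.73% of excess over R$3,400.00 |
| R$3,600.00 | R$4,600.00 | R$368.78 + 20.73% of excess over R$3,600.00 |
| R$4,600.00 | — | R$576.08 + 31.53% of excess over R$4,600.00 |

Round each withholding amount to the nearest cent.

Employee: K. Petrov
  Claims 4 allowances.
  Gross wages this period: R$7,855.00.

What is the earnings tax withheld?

R$1,451.04

Earnings Tax: taxable = R$7,855.00 − 4×R$120.00 = R$7,375.00
  R$576.08 + 31.53% × (R$7,375.00 − R$4,600.00) = R$576.08 + 31.53% × R$2,775.00 = R$1,451.04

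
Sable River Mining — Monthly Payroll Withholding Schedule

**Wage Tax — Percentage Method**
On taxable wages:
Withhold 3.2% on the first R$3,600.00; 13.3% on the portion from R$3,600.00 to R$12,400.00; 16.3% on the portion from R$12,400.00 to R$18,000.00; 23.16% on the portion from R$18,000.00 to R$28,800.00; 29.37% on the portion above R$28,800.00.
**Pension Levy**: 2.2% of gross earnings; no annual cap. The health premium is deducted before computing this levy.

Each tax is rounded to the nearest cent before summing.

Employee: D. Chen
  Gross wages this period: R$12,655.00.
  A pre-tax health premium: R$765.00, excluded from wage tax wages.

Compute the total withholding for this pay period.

R$1,479.35

Wage Tax: taxable = R$12,655.00 − R$765.00 = R$11,890.00
  R$115.20 + 13.3% × (R$11,890.00 − R$3,600.00) = R$115.20 + 13.3% × R$8,290.00 = R$1,217.77
Pension Levy: 2.2% × R$11,890.00 = R$261.58
Total: R$1,217.77 + R$261.58 = R$1,479.35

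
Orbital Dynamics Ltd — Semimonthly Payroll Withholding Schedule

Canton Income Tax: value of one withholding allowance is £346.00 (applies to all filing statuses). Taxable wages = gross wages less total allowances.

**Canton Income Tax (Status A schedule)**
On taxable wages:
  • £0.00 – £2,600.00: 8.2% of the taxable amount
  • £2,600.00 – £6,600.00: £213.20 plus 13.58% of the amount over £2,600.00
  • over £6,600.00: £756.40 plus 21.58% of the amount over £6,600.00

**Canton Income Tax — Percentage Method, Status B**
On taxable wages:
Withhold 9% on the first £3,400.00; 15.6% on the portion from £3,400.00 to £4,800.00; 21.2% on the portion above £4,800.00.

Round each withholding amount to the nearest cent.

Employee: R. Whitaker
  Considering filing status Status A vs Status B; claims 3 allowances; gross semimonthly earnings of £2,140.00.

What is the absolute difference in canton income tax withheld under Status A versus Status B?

Canton Income Tax (Status A): taxable = £2,140.00 − 3×£346.00 = £1,102.00
  8.2% × £1,102.00 = £90.36
Canton Income Tax (Status B): taxable = £2,140.00 − 3×£346.00 = £1,102.00
  9% × £1,102.00 = £99.18
Difference: |£90.36 − £99.18| = £8.82 (higher under Status B)

£8.82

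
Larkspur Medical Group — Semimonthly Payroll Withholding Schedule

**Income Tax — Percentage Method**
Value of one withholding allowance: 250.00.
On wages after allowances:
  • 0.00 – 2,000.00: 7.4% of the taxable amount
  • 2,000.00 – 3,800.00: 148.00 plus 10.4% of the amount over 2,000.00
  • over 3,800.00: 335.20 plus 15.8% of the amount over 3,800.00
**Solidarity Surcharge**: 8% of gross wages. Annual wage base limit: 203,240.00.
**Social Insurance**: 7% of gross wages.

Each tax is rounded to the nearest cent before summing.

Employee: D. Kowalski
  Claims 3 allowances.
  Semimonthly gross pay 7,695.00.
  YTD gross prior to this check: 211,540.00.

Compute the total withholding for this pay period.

1,370.76

Income Tax: taxable = 7,695.00 − 3×250.00 = 6,945.00
  335.20 + 15.8% × (6,945.00 − 3,800.00) = 335.20 + 15.8% × 3,145.00 = 832.11
Solidarity Surcharge: YTD 211,540.00 ≥ cap 203,240.00 → 0.00
Social Insurance: 7% × 7,695.00 = 538.65
Total: 832.11 + 0.00 + 538.65 = 1,370.76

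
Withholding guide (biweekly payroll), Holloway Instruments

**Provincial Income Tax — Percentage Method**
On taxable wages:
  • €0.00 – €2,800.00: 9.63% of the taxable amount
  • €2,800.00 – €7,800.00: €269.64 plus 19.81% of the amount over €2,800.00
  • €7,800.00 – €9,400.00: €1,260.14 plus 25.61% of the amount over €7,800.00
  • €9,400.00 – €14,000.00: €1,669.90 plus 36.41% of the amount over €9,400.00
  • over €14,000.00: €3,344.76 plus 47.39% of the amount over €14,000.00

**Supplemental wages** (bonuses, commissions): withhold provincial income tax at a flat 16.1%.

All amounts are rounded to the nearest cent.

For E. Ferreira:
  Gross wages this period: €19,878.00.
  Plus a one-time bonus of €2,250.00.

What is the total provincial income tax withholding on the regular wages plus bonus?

Provincial Income Tax: taxable = €19,878.00
  €3,344.76 + 47.39% × (€19,878.00 − €14,000.00) = €3,344.76 + 47.39% × €5,878.00 = €6,130.34
Supplemental (16.1% flat on bonus): 16.1% × €2,250.00 = €362.25
Total provincial income tax: €6,130.34 + €362.25 = €6,492.59

€6,492.59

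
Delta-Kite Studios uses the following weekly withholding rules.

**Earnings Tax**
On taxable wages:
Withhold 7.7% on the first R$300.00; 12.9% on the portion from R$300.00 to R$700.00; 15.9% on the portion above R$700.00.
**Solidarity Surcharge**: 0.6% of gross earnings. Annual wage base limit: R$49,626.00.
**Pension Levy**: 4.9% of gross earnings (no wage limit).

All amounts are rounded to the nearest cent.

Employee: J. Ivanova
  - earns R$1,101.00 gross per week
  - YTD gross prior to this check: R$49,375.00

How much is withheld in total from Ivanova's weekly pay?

Earnings Tax: taxable = R$1,101.00
  R$74.70 + 15.9% × (R$1,101.00 − R$700.00) = R$74.70 + 15.9% × R$401.00 = R$138.46
Solidarity Surcharge: cap R$49,626.00 − YTD R$49,375.00 = R$251.00 subject; 0.6% × R$251.00 = R$1.51
Pension Levy: 4.9% × R$1,101.00 = R$53.95
Total: R$138.46 + R$1.51 + R$53.95 = R$193.92

R$193.92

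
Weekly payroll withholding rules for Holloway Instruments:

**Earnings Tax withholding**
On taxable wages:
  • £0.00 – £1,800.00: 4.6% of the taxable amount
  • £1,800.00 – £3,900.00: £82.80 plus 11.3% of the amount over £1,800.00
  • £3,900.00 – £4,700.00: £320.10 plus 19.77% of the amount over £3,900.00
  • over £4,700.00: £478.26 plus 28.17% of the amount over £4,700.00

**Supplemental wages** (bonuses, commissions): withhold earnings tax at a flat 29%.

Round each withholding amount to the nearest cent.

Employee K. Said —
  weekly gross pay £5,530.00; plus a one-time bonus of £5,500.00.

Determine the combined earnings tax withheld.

Earnings Tax: taxable = £5,530.00
  £478.26 + 28.17% × (£5,530.00 − £4,700.00) = £478.26 + 28.17% × £830.00 = £712.07
Supplemental (29% flat on bonus): 29% × £5,500.00 = £1,595.00
Total earnings tax: £712.07 + £1,595.00 = £2,307.07

£2,307.07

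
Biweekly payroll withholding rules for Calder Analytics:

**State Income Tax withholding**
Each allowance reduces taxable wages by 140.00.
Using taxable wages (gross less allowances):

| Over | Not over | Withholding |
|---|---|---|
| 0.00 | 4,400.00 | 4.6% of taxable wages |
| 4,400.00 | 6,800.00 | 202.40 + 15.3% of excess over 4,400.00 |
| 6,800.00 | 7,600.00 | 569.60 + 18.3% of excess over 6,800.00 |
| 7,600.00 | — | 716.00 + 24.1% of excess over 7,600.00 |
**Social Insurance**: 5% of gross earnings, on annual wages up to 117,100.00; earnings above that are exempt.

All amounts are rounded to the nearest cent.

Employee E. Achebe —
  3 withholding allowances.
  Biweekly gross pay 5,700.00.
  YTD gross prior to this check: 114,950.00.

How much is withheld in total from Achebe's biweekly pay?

444.54

State Income Tax: taxable = 5,700.00 − 3×140.00 = 5,280.00
  202.40 + 15.3% × (5,280.00 − 4,400.00) = 202.40 + 15.3% × 880.00 = 337.04
Social Insurance: cap 117,100.00 − YTD 114,950.00 = 2,150.00 subject; 5% × 2,150.00 = 107.50
Total: 337.04 + 107.50 = 444.54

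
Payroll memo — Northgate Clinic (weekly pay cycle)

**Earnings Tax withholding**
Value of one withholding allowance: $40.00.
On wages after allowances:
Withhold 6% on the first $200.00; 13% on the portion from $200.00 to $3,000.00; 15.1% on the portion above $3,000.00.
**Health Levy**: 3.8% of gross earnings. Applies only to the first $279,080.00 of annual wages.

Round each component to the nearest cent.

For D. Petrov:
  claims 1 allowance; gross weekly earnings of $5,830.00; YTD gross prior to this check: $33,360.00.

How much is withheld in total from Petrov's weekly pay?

Earnings Tax: taxable = $5,830.00 − 1×$40.00 = $5,790.00
  $376.00 + 15.1% × ($5,790.00 − $3,000.00) = $376.00 + 15.1% × $2,790.00 = $797.29
Health Levy: 3.8% × $5,830.00 = $221.54
Total: $797.29 + $221.54 = $1,018.83

$1,018.83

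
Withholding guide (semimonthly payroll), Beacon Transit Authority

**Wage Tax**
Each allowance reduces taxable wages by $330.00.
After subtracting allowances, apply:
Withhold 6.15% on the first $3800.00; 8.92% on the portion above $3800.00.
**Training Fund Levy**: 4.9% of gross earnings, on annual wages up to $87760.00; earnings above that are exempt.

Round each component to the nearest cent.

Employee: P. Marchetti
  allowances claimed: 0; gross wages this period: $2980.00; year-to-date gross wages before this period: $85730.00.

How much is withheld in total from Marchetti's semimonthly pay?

Wage Tax: taxable = $2980.00
  6.15% × $2980.00 = $183.27
Training Fund Levy: cap $87760.00 − YTD $85730.00 = $2030.00 subject; 4.9% × $2030.00 = $99.47
Total: $183.27 + $99.47 = $282.74

$282.74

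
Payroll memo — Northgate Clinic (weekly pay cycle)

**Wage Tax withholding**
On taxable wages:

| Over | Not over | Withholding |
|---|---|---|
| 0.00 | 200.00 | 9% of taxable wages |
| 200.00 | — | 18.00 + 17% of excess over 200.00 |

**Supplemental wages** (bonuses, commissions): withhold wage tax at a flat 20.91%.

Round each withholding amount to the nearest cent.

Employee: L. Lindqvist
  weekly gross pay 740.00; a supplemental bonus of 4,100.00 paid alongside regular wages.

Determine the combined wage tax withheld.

Wage Tax: taxable = 740.00
  18.00 + 17% × (740.00 − 200.00) = 18.00 + 17% × 540.00 = 109.80
Supplemental (20.91% flat on bonus): 20.91% × 4,100.00 = 857.31
Total wage tax: 109.80 + 857.31 = 967.11

967.11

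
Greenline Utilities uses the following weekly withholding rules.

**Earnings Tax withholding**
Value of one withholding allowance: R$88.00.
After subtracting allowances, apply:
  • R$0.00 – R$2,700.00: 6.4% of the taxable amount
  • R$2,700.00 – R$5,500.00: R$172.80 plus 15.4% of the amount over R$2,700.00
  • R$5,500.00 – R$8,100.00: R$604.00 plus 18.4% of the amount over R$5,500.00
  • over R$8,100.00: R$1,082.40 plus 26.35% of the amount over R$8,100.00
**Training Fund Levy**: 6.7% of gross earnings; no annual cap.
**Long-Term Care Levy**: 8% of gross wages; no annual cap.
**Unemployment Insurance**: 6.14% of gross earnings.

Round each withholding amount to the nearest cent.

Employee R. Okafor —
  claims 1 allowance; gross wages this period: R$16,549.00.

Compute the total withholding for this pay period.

Earnings Tax: taxable = R$16,549.00 − 1×R$88.00 = R$16,461.00
  R$1,082.40 + 26.35% × (R$16,461.00 − R$8,100.00) = R$1,082.40 + 26.35% × R$8,361.00 = R$3,285.52
Training Fund Levy: 6.7% × R$16,549.00 = R$1,108.78
Long-Term Care Levy: 8% × R$16,549.00 = R$1,323.92
Unemployment Insurance: 6.14% × R$16,549.00 = R$1,016.11
Total: R$3,285.52 + R$1,108.78 + R$1,323.92 + R$1,016.11 = R$6,734.33

R$6,734.33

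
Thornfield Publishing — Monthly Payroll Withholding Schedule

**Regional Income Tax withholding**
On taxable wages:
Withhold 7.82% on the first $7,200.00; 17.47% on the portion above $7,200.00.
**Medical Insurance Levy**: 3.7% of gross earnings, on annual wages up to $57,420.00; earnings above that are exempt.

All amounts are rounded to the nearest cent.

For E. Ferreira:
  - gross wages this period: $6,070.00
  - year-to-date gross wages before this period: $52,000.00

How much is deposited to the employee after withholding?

Regional Income Tax: taxable = $6,070.00
  7.82% × $6,070.00 = $474.67
Medical Insurance Levy: cap $57,420.00 − YTD $52,000.00 = $5,420.00 subject; 3.7% × $5,420.00 = $200.54
Total withheld: $474.67 + $200.54 = $675.21
Net pay: $6,070.00 − $675.21 = $5,394.79

$5,394.79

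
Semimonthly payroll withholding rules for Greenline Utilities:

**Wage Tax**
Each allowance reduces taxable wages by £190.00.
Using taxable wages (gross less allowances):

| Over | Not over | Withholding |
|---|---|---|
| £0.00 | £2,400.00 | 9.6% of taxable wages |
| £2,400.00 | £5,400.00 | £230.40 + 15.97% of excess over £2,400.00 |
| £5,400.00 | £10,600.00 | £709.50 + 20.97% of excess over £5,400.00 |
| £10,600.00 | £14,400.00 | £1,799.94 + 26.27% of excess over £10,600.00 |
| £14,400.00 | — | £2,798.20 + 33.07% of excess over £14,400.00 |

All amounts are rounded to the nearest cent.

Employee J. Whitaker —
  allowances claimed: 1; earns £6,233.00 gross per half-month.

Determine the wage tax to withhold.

Wage Tax: taxable = £6,233.00 − 1×£190.00 = £6,043.00
  £709.50 + 20.97% × (£6,043.00 − £5,400.00) = £709.50 + 20.97% × £643.00 = £844.34

£844.34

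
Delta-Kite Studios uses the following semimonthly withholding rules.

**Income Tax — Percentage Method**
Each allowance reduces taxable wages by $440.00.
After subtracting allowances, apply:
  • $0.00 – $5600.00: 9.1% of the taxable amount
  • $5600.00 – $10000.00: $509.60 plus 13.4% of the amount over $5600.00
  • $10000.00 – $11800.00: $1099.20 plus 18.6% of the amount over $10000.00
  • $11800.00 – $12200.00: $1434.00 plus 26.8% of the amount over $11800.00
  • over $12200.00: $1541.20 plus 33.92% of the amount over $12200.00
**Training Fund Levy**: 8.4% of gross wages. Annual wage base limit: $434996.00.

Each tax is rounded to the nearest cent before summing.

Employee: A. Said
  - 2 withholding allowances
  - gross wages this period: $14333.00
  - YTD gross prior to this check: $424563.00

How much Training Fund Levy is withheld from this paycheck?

$876.37

Training Fund Levy: cap $434996.00 − YTD $424563.00 = $10433.00 subject; 8.4% × $10433.00 = $876.37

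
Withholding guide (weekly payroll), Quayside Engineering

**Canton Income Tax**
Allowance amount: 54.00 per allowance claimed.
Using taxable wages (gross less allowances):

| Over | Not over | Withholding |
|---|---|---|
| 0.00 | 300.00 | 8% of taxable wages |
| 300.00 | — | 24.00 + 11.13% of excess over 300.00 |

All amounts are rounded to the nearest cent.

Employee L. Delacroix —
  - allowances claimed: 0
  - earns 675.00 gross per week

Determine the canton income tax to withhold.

Canton Income Tax: taxable = 675.00
  24.00 + 11.13% × (675.00 − 300.00) = 24.00 + 11.13% × 375.00 = 65.74

65.74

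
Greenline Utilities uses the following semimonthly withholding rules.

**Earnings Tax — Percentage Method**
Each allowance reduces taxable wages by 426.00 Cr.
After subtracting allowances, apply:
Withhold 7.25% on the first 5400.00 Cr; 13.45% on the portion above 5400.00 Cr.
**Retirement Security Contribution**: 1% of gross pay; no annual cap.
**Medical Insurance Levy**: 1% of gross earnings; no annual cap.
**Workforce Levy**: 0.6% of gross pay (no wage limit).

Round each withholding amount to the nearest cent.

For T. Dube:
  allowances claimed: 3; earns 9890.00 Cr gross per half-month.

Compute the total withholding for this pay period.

1080.65 Cr

Earnings Tax: taxable = 9890.00 Cr − 3×426.00 Cr = 8612.00 Cr
  391.50 Cr + 13.45% × (8612.00 Cr − 5400.00 Cr) = 391.50 Cr + 13.45% × 3212.00 Cr = 823.51 Cr
Retirement Security Contribution: 1% × 9890.00 Cr = 98.90 Cr
Medical Insurance Levy: 1% × 9890.00 Cr = 98.90 Cr
Workforce Levy: 0.6% × 9890.00 Cr = 59.34 Cr
Total: 823.51 Cr + 98.90 Cr + 98.90 Cr + 59.34 Cr = 1080.65 Cr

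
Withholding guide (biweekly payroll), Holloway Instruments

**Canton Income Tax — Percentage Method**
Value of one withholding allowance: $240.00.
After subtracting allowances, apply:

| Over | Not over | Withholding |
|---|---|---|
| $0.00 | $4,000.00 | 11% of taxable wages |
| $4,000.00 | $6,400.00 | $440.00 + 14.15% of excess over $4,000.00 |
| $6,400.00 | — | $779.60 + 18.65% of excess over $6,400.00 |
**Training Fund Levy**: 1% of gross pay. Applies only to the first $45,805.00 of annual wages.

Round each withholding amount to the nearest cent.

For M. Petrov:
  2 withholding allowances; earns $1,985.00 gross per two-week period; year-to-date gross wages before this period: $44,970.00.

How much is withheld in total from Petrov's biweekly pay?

$173.90

Canton Income Tax: taxable = $1,985.00 − 2×$240.00 = $1,505.00
  11% × $1,505.00 = $165.55
Training Fund Levy: cap $45,805.00 − YTD $44,970.00 = $835.00 subject; 1% × $835.00 = $8.35
Total: $165.55 + $8.35 = $173.90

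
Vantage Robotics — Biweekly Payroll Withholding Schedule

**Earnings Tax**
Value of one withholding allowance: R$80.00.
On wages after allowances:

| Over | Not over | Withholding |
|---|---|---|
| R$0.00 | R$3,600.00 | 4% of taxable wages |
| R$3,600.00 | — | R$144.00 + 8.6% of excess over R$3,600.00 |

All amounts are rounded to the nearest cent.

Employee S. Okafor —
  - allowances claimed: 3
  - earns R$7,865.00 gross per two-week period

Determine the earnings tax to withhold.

R$490.15

Earnings Tax: taxable = R$7,865.00 − 3×R$80.00 = R$7,625.00
  R$144.00 + 8.6% × (R$7,625.00 − R$3,600.00) = R$144.00 + 8.6% × R$4,025.00 = R$490.15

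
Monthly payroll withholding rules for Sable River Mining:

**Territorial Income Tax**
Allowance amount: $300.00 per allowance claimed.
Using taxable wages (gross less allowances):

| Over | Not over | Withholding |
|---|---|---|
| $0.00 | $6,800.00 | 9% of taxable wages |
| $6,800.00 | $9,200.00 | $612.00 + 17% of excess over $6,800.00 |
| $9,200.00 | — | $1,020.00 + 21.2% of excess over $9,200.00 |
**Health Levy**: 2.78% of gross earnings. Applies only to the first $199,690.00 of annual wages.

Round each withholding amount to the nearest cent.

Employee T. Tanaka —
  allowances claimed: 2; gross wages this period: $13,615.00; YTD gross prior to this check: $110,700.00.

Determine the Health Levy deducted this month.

Health Levy: 2.78% × $13,615.00 = $378.50

$378.50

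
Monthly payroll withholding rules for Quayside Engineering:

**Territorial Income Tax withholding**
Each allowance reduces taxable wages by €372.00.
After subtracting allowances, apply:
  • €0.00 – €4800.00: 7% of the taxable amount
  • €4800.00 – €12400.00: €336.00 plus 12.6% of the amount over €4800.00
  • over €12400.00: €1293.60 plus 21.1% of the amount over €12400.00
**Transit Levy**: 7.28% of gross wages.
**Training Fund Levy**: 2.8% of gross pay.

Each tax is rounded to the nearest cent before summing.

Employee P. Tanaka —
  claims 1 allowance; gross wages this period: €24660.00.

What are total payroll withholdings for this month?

€6287.70

Territorial Income Tax: taxable = €24660.00 − 1×€372.00 = €24288.00
  €1293.60 + 21.1% × (€24288.00 − €12400.00) = €1293.60 + 21.1% × €11888.00 = €3801.97
Transit Levy: 7.28% × €24660.00 = €1795.25
Training Fund Levy: 2.8% × €24660.00 = €690.48
Total: €3801.97 + €1795.25 + €690.48 = €6287.70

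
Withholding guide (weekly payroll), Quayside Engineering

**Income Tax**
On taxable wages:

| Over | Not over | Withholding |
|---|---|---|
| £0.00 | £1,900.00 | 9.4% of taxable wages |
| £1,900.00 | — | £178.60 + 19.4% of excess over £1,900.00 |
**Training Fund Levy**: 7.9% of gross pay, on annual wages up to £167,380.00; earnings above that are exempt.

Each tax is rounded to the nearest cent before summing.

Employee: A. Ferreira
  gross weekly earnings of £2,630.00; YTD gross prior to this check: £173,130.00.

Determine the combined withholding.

Income Tax: taxable = £2,630.00
  £178.60 + 19.4% × (£2,630.00 − £1,900.00) = £178.60 + 19.4% × £730.00 = £320.22
Training Fund Levy: YTD £173,130.00 ≥ cap £167,380.00 → £0.00
Total: £320.22 + £0.00 = £320.22

£320.22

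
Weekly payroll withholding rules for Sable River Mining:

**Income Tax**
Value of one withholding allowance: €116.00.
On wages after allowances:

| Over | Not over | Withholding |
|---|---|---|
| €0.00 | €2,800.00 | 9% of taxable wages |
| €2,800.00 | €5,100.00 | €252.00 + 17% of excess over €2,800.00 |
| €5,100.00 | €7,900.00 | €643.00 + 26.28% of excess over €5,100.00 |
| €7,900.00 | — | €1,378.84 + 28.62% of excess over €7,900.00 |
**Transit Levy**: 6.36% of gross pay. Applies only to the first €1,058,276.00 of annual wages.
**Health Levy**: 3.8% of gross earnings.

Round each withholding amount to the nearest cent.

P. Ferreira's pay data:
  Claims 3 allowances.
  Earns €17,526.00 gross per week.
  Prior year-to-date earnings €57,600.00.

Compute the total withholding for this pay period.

Income Tax: taxable = €17,526.00 − 3×€116.00 = €17,178.00
  €1,378.84 + 28.62% × (€17,178.00 − €7,900.00) = €1,378.84 + 28.62% × €9,278.00 = €4,034.20
Transit Levy: 6.36% × €17,526.00 = €1,114.65
Health Levy: 3.8% × €17,526.00 = €665.99
Total: €4,034.20 + €1,114.65 + €665.99 = €5,814.84

€5,814.84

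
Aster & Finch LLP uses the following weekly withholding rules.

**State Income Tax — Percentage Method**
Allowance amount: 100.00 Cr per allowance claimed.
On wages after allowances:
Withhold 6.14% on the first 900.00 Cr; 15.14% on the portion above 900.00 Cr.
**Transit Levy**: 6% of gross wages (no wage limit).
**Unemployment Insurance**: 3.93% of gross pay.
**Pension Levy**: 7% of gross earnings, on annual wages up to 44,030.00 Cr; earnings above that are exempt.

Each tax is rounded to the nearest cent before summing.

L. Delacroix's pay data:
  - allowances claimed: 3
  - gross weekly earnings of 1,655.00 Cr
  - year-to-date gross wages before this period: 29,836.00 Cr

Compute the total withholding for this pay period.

404.34 Cr

State Income Tax: taxable = 1,655.00 Cr − 3×100.00 Cr = 1,355.00 Cr
  55.26 Cr + 15.14% × (1,355.00 Cr − 900.00 Cr) = 55.26 Cr + 15.14% × 455.00 Cr = 124.15 Cr
Transit Levy: 6% × 1,655.00 Cr = 99.30 Cr
Unemployment Insurance: 3.93% × 1,655.00 Cr = 65.04 Cr
Pension Levy: 7% × 1,655.00 Cr = 115.85 Cr
Total: 124.15 Cr + 99.30 Cr + 65.04 Cr + 115.85 Cr = 404.34 Cr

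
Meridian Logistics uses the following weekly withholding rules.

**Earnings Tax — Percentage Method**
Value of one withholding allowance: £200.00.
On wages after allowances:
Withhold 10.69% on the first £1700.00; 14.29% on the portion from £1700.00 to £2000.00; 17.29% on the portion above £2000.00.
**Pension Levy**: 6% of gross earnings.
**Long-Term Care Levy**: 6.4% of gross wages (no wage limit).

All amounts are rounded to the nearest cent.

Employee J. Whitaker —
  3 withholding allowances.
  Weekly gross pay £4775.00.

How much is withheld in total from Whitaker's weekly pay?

£1192.76

Earnings Tax: taxable = £4775.00 − 3×£200.00 = £4175.00
  £224.60 + 17.29% × (£4175.00 − £2000.00) = £224.60 + 17.29% × £2175.00 = £600.66
Pension Levy: 6% × £4775.00 = £286.50
Long-Term Care Levy: 6.4% × £4775.00 = £305.60
Total: £600.66 + £286.50 + £305.60 = £1192.76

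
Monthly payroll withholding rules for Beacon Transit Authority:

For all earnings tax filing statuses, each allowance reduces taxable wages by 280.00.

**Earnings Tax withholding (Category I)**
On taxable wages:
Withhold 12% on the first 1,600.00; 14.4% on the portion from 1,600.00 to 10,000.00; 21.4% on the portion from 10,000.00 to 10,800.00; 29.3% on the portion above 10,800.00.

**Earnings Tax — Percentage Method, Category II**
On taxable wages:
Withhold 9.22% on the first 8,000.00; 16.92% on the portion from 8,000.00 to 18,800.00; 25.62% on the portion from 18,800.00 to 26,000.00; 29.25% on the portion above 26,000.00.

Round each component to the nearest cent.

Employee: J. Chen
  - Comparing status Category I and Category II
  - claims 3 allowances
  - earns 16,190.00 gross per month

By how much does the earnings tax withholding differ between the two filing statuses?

Earnings Tax (Category I): taxable = 16,190.00 − 3×280.00 = 15,350.00
  1,572.80 + 29.3% × (15,350.00 − 10,800.00) = 1,572.80 + 29.3% × 4,550.00 = 2,905.95
Earnings Tax (Category II): taxable = 16,190.00 − 3×280.00 = 15,350.00
  737.60 + 16.92% × (15,350.00 − 8,000.00) = 737.60 + 16.92% × 7,350.00 = 1,981.22
Difference: |2,905.95 − 1,981.22| = 924.73 (higher under Category I)

924.73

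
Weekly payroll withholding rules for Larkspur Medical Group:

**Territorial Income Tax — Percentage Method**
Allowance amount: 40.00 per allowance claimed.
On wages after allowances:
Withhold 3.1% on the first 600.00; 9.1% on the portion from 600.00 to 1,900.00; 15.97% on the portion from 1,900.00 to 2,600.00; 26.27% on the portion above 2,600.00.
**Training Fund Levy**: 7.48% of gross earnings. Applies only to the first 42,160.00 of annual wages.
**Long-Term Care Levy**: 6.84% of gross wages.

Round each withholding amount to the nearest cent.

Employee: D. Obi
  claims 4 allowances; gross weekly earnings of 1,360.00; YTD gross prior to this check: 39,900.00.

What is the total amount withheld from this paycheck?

Territorial Income Tax: taxable = 1,360.00 − 4×40.00 = 1,200.00
  18.60 + 9.1% × (1,200.00 − 600.00) = 18.60 + 9.1% × 600.00 = 73.20
Training Fund Levy: 7.48% × 1,360.00 = 101.73
Long-Term Care Levy: 6.84% × 1,360.00 = 93.02
Total: 73.20 + 101.73 + 93.02 = 267.95

267.95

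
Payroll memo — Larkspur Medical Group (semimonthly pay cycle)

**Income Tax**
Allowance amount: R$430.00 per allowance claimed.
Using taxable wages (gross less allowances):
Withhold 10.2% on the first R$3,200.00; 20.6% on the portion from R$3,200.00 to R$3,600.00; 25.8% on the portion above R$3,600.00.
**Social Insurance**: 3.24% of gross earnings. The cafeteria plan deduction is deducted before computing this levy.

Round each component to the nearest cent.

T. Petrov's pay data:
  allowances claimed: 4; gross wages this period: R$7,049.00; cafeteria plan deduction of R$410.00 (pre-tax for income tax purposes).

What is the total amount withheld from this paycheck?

Income Tax: taxable = R$7,049.00 − R$410.00 − 4×R$430.00 = R$4,919.00
  R$408.80 + 25.8% × (R$4,919.00 − R$3,600.00) = R$408.80 + 25.8% × R$1,319.00 = R$749.10
Social Insurance: 3.24% × R$6,639.00 = R$215.10
Total: R$749.10 + R$215.10 = R$964.20

R$964.20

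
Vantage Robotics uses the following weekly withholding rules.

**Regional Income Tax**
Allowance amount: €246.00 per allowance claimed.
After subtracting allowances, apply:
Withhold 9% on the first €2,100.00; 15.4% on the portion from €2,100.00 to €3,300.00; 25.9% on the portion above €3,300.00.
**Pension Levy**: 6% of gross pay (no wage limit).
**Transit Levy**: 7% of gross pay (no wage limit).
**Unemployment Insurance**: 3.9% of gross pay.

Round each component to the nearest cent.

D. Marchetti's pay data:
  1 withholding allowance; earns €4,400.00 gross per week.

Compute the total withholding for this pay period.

Regional Income Tax: taxable = €4,400.00 − 1×€246.00 = €4,154.00
  €373.80 + 25.9% × (€4,154.00 − €3,300.00) = €373.80 + 25.9% × €854.00 = €594.99
Pension Levy: 6% × €4,400.00 = €264.00
Transit Levy: 7% × €4,400.00 = €308.00
Unemployment Insurance: 3.9% × €4,400.00 = €171.60
Total: €594.99 + €264.00 + €308.00 + €171.60 = €1,338.59

€1,338.59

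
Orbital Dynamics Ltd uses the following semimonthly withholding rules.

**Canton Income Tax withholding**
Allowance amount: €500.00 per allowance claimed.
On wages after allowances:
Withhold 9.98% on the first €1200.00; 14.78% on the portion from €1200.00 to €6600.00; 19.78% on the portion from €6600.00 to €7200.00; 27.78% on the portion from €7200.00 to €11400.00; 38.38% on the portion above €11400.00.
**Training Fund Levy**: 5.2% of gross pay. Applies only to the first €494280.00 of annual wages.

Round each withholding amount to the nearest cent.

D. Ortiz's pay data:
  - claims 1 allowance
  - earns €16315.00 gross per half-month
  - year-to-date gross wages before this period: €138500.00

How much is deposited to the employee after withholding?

€11568.82

Canton Income Tax: taxable = €16315.00 − 1×€500.00 = €15815.00
  €2203.32 + 38.38% × (€15815.00 − €11400.00) = €2203.32 + 38.38% × €4415.00 = €3897.80
Training Fund Levy: 5.2% × €16315.00 = €848.38
Total withheld: €3897.80 + €848.38 = €4746.18
Net pay: €16315.00 − €4746.18 = €11568.82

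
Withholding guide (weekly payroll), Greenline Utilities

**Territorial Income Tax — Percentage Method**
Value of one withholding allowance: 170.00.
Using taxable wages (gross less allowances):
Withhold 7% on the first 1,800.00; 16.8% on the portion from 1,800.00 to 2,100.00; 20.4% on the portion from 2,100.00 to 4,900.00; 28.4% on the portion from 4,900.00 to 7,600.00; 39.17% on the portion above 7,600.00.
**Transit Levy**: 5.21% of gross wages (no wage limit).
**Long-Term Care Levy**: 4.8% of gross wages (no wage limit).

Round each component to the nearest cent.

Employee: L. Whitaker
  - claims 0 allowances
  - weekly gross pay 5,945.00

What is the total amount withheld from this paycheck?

Territorial Income Tax: taxable = 5,945.00
  747.60 + 28.4% × (5,945.00 − 4,900.00) = 747.60 + 28.4% × 1,045.00 = 1,044.38
Transit Levy: 5.21% × 5,945.00 = 309.73
Long-Term Care Levy: 4.8% × 5,945.00 = 285.36
Total: 1,044.38 + 309.73 + 285.36 = 1,639.47

1,639.47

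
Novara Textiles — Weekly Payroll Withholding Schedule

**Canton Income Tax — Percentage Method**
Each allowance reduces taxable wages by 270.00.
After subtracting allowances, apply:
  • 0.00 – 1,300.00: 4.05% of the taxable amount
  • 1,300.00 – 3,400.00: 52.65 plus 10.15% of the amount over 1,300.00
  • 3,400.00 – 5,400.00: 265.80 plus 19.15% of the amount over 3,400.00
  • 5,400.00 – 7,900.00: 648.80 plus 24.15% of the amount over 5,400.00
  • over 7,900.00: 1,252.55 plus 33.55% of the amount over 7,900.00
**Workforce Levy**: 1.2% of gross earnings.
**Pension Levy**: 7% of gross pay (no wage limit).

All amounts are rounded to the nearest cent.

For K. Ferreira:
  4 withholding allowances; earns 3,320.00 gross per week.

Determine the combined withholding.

Canton Income Tax: taxable = 3,320.00 − 4×270.00 = 2,240.00
  52.65 + 10.15% × (2,240.00 − 1,300.00) = 52.65 + 10.15% × 940.00 = 148.06
Workforce Levy: 1.2% × 3,320.00 = 39.84
Pension Levy: 7% × 3,320.00 = 232.40
Total: 148.06 + 39.84 + 232.40 = 420.30

420.30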